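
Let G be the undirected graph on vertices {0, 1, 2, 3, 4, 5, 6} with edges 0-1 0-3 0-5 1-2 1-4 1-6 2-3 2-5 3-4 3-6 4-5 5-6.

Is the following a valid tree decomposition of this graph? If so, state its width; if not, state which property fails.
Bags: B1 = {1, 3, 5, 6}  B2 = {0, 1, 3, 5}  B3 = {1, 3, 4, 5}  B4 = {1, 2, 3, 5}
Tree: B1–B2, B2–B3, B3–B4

Yes; width 3.

Checking the three conditions: (i) the bags cover all of {0, 1, 2, 3, 4, 5, 6}; (ii) for each edge, some bag contains both endpoints; (iii) the bags containing any fixed vertex form a subtree. All hold, so the decomposition is valid with width 4 − 1 = 3.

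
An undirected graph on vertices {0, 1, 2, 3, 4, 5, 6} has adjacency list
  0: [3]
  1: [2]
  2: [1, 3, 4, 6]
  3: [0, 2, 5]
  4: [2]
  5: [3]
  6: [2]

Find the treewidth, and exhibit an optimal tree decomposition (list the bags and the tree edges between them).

Treewidth 1.
Bags: B1 = {2, 4}  B2 = {1, 2}  B3 = {2, 3}  B4 = {0, 3}  B5 = {3, 5}  B6 = {2, 6}
Tree: B1–B2, B2–B3, B3–B4, B3–B5, B2–B6

Each bag holds 2 vertices, so the decomposition has width 1, which upper-bounds the treewidth. Any graph with an edge has treewidth ≥ 1, and G has the edge 4–2. Combining the bounds, tw(G) = 1.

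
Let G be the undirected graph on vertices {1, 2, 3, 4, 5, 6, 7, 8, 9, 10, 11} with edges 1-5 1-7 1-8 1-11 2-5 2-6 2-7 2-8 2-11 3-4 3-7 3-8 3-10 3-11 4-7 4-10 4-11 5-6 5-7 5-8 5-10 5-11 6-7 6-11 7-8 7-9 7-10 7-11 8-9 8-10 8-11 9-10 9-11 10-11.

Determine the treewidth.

A width-4 tree decomposition is:
Bags: B1 = {3, 7, 8, 10, 11}  B2 = {5, 7, 8, 10, 11}  B3 = {7, 8, 9, 10, 11}  B4 = {1, 5, 7, 8, 11}  B5 = {2, 5, 7, 8, 11}  B6 = {3, 4, 7, 10, 11}  B7 = {2, 5, 6, 7, 11}
Tree: B1–B2, B1–B3, B2–B4, B4–B5, B1–B6, B5–B7
Every bag has size at most 5, so the width is 5 − 1 = 4 and tw(G) ≤ 4. Conversely, {7, 8, 9, 10, 11} is a clique of size 5, and the vertices of any clique must share a bag in every tree decomposition; so some bag has ≥ 5 vertices and tw(G) ≥ 4. Therefore the treewidth is 4.

4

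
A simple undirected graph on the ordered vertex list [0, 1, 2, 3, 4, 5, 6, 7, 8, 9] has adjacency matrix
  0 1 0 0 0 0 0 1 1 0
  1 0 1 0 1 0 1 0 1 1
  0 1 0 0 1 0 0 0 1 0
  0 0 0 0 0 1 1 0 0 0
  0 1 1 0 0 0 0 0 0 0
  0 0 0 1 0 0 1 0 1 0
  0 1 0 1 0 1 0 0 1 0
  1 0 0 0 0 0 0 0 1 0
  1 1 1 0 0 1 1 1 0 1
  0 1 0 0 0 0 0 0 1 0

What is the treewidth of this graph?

A width-2 tree decomposition is:
Bags: B1 = {1, 2, 8}  B2 = {1, 2, 4}  B3 = {0, 1, 8}  B4 = {1, 6, 8}  B5 = {1, 8, 9}  B6 = {5, 6, 8}  B7 = {0, 7, 8}  B8 = {3, 5, 6}
Tree: B1–B2, B1–B3, B1–B4, B1–B5, B4–B6, B3–B7, B6–B8
The largest bag has 3 vertices, giving width 2; this decomposition certifies tw(G) ≤ 2. For the lower bound, the 3 vertices {0, 1, 8} are pairwise adjacent, and any tree decomposition puts a clique entirely inside one bag — forcing width ≥ 2. Therefore the treewidth is 2.

2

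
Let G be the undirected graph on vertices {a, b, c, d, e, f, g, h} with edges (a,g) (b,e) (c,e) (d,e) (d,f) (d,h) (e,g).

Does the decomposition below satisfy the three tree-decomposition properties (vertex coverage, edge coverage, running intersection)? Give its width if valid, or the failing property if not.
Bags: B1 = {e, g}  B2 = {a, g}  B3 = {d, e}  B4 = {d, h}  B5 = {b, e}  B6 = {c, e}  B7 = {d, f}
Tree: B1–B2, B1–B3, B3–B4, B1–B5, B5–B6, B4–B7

Vertex coverage: the bags together contain {a, b, c, d, e, f, g, h}, the full vertex set. Edge coverage: each edge of G has both endpoints in at least one bag. Running intersection: for every vertex, the bags containing it form a connected subtree. All three properties hold, so this is a valid tree decomposition of width max|bag| − 1 = 1, and hence tw(G) ≤ 1.

Yes; width 1.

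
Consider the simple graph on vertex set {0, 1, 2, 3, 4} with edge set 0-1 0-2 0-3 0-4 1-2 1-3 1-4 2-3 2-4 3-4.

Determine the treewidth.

A width-4 tree decomposition is:
Bags: B1 = {0, 1, 2, 3, 4}
Tree: (single bag)
A single bag containing all 5 vertices is trivially a valid decomposition of width 4. For the lower bound, the 5 vertices {0, 1, 2, 3, 4} are pairwise adjacent, and any tree decomposition puts a clique entirely inside one bag — forcing width ≥ 4. Combining the bounds, tw(G) = 4.

4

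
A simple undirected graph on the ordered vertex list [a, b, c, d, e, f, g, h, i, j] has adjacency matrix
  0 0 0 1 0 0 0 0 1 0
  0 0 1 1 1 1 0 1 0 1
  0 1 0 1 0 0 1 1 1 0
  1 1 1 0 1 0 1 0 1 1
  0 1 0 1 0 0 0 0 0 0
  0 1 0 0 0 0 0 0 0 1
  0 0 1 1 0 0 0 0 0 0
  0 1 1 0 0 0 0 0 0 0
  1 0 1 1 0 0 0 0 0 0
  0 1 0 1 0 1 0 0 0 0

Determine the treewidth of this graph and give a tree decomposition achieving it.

Treewidth 2.
One such decomposition:
Bags: B1 = {c, d, g}  B2 = {c, d, i}  B3 = {b, c, d}  B4 = {b, d, j}  B5 = {b, c, h}  B6 = {b, f, j}  B7 = {b, d, e}  B8 = {a, d, i}
Tree: B1–B2, B2–B3, B3–B4, B3–B5, B4–B6, B3–B7, B2–B8

Each bag holds 3 vertices, so the decomposition has width 2, which upper-bounds the treewidth. For the lower bound, the 3 vertices {c, d, g} are pairwise adjacent, and any tree decomposition puts a clique entirely inside one bag — forcing width ≥ 2. Hence tw(G) = 2 exactly.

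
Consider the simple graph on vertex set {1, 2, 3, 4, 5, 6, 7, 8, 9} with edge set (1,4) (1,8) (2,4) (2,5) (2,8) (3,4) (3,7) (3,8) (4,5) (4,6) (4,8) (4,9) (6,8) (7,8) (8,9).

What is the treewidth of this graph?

A width-2 tree decomposition is:
Bags: B1 = {3, 4, 8}  B2 = {2, 4, 8}  B3 = {4, 8, 9}  B4 = {1, 4, 8}  B5 = {3, 7, 8}  B6 = {4, 6, 8}  B7 = {2, 4, 5}
Tree: B1–B2, B2–B3, B1–B4, B1–B5, B2–B6, B2–B7
Each bag holds 3 vertices, so the decomposition has width 2, which upper-bounds the treewidth. For the lower bound, the 3 vertices {1, 4, 8} are pairwise adjacent, and any tree decomposition puts a clique entirely inside one bag — forcing width ≥ 2. Therefore the treewidth is 2.

2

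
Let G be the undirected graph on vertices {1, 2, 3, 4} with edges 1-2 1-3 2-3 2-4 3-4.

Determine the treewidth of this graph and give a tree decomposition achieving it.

The largest bag has 3 vertices, giving width 2; this decomposition certifies tw(G) ≤ 2. For the lower bound, the 3 vertices {1, 2, 3} are pairwise adjacent, and any tree decomposition puts a clique entirely inside one bag — forcing width ≥ 2. The upper and lower bounds meet at 2, so that is the treewidth.

Treewidth 2.
Bags: B1 = {2, 3, 4}  B2 = {1, 2, 3}
Tree: B1–B2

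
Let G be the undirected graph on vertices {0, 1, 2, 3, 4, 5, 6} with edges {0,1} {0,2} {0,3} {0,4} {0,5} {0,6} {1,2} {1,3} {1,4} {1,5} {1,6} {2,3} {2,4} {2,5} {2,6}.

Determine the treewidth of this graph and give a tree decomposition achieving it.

Each bag holds 4 vertices, so the decomposition has width 3, which upper-bounds the treewidth. For the lower bound, the 4 vertices {0, 1, 2, 3} are pairwise adjacent, and any tree decomposition puts a clique entirely inside one bag — forcing width ≥ 3. Hence tw(G) = 3 exactly.

Treewidth 3.
One such decomposition:
Bags: B1 = {0, 1, 2, 5}  B2 = {0, 1, 2, 4}  B3 = {0, 1, 2, 6}  B4 = {0, 1, 2, 3}
Tree: B1–B2, B1–B3, B2–B4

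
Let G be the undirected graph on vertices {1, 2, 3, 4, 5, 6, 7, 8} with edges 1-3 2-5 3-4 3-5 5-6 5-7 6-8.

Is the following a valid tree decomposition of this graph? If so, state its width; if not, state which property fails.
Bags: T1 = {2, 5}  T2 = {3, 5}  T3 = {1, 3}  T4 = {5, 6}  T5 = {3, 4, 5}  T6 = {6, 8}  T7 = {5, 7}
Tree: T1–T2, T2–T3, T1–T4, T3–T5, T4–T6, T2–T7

A tree decomposition must satisfy three properties: every vertex lies in some bag; for every edge, both endpoints lie together in some bag; and for every vertex, the bags containing it form a connected subtree. Here bags containing vertex 5 are not connected in the tree, so the decomposition is invalid.

No — bags containing vertex 5 are not connected in the tree.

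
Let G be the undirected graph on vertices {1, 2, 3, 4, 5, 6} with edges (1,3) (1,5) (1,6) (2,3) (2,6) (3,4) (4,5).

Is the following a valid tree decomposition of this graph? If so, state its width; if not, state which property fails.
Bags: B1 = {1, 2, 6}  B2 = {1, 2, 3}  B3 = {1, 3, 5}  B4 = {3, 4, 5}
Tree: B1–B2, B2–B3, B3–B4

Yes; width 2.

Every vertex of G appears in some bag (union = {1, 2, 3, 4, 5, 6}); every edge is covered by a bag; and for each vertex v the set of bags containing v is connected in the bag tree. The decomposition is therefore valid. The largest bag has 3 vertices, so the width is 2.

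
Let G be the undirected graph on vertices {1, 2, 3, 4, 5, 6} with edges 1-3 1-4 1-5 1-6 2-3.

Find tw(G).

A width-1 tree decomposition is:
Bags: B1 = {1, 3}  B2 = {1, 4}  B3 = {1, 5}  B4 = {1, 6}  B5 = {2, 3}
Tree: B1–B2, B1–B3, B2–B4, B1–B5
Each bag holds 2 vertices, so the decomposition has width 1, which upper-bounds the treewidth. Any graph with an edge has treewidth ≥ 1, and G has the edge 1–3. The upper and lower bounds meet at 1, so that is the treewidth.

1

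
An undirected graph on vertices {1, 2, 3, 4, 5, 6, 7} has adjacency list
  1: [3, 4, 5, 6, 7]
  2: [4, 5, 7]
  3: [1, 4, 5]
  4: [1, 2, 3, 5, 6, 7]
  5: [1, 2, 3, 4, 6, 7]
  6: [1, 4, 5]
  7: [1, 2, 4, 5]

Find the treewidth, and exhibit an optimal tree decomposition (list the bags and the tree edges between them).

The largest bag has 4 vertices, giving width 3; this decomposition certifies tw(G) ≤ 3. On the other hand G contains the 4-clique {1, 3, 4, 5}. A clique must lie in a single bag of any decomposition, so no decomposition can have width below 3. Combining the bounds, tw(G) = 3.

Treewidth 3.
One such decomposition:
Bags: B1 = {1, 4, 5, 7}  B2 = {1, 3, 4, 5}  B3 = {2, 4, 5, 7}  B4 = {1, 4, 5, 6}
Tree: B1–B2, B1–B3, B2–B4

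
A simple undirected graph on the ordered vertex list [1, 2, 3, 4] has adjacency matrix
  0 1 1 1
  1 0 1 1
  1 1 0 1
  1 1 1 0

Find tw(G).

3

A width-3 tree decomposition is:
Bags: B1 = {1, 2, 3, 4}
Tree: (single bag)
With just one bag of size 4, the width is 4 − 1 = 3, so tw(G) ≤ 3. Conversely, {1, 2, 3, 4} is a clique of size 4, and the vertices of any clique must share a bag in every tree decomposition; so some bag has ≥ 4 vertices and tw(G) ≥ 3. Therefore the treewidth is 3.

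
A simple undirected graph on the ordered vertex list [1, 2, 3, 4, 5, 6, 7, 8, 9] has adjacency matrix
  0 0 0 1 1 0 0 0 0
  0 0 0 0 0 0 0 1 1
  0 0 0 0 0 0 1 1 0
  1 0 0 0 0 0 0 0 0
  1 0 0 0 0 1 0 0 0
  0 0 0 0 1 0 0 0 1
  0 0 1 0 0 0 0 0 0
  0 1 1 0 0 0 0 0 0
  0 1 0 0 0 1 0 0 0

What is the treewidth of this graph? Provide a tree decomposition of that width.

Every bag has size at most 2, so the width is 2 − 1 = 1 and tw(G) ≤ 1. G has an edge, so its treewidth is at least 1. Hence tw(G) = 1 exactly.

Treewidth 1.
Bags: B1 = {1, 4}  B2 = {1, 5}  B3 = {5, 6}  B4 = {6, 9}  B5 = {2, 9}  B6 = {2, 8}  B7 = {3, 8}  B8 = {3, 7}
Tree: B1–B2, B2–B3, B3–B4, B4–B5, B5–B6, B6–B7, B7–B8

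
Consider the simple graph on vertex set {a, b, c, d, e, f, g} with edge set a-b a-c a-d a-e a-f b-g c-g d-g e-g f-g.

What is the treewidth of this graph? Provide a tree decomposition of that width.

Treewidth 2.
One optimal decomposition is:
Bags: B1 = {a, f, g}  B2 = {a, e, g}  B3 = {a, d, g}  B4 = {a, b, g}  B5 = {a, c, g}
Tree: B1–B2, B2–B3, B3–B4, B4–B5

Every bag has size at most 3, so the width is 3 − 1 = 2 and tw(G) ≤ 2. Since a–f–g–e–a is a cycle in G, G is not acyclic. Forests are exactly the graphs of treewidth ≤ 1, so tw(G) ≥ 2. The upper and lower bounds meet at 2, so that is the treewidth.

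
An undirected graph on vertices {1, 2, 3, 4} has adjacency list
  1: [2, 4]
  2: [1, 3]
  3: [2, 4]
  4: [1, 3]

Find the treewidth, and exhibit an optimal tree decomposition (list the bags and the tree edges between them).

Treewidth 2.
One optimal decomposition is:
Bags: B1 = {2, 3, 4}  B2 = {1, 2, 4}
Tree: B1–B2

Each bag holds 3 vertices, so the decomposition has width 2, which upper-bounds the treewidth. For the lower bound, G contains the cycle 4–3–2–1–4, so G is not a forest; only forests have treewidth ≤ 1, hence tw(G) ≥ 2. The upper and lower bounds meet at 2, so that is the treewidth.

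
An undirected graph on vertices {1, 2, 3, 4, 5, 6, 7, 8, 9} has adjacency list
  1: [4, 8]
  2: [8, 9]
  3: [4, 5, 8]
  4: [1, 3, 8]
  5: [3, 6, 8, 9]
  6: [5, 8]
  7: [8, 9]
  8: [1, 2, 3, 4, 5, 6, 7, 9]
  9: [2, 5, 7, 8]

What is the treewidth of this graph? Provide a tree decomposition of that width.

Every bag has size at most 3, so the width is 3 − 1 = 2 and tw(G) ≤ 2. For the lower bound, the 3 vertices {1, 4, 8} are pairwise adjacent, and any tree decomposition puts a clique entirely inside one bag — forcing width ≥ 2. Combining the bounds, tw(G) = 2.

Treewidth 2.
One such decomposition:
Bags: B1 = {5, 8, 9}  B2 = {3, 5, 8}  B3 = {3, 4, 8}  B4 = {7, 8, 9}  B5 = {5, 6, 8}  B6 = {2, 8, 9}  B7 = {1, 4, 8}
Tree: B1–B2, B2–B3, B1–B4, B2–B5, B1–B6, B3–B7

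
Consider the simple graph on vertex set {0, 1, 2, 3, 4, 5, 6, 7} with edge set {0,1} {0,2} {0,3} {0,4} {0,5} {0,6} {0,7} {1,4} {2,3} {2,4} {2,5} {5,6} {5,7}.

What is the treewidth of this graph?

2

A width-2 tree decomposition is:
Bags: B1 = {0, 2, 5}  B2 = {0, 2, 4}  B3 = {0, 1, 4}  B4 = {0, 5, 7}  B5 = {0, 2, 3}  B6 = {0, 5, 6}
Tree: B1–B2, B2–B3, B1–B4, B2–B5, B4–B6
Every bag has size at most 3, so the width is 3 − 1 = 2 and tw(G) ≤ 2. On the other hand G contains the 3-clique {0, 1, 4}. A clique must lie in a single bag of any decomposition, so no decomposition can have width below 2. Hence tw(G) = 2 exactly.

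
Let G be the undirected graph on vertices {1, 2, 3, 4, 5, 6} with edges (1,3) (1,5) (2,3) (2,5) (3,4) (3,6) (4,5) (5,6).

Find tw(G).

2

A width-2 tree decomposition is:
Bags: B1 = {2, 3, 5}  B2 = {3, 5, 6}  B3 = {3, 4, 5}  B4 = {1, 3, 5}
Tree: B1–B2, B2–B3, B3–B4
The largest bag has 3 vertices, giving width 2; this decomposition certifies tw(G) ≤ 2. Since 2–5–6–3–2 is a cycle in G, G is not acyclic. Forests are exactly the graphs of treewidth ≤ 1, so tw(G) ≥ 2. The upper and lower bounds meet at 2, so that is the treewidth.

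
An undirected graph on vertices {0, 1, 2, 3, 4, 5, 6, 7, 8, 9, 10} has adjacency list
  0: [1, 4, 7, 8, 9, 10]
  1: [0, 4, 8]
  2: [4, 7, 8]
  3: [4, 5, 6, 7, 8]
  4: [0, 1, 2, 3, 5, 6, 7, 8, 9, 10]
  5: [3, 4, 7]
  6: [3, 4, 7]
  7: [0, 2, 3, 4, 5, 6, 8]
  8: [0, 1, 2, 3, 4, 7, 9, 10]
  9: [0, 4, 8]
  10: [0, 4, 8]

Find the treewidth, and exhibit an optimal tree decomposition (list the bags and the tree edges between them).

Each bag holds 4 vertices, so the decomposition has width 3, which upper-bounds the treewidth. For the lower bound, the 4 vertices {0, 1, 4, 8} are pairwise adjacent, and any tree decomposition puts a clique entirely inside one bag — forcing width ≥ 3. Combining the bounds, tw(G) = 3.

Treewidth 3.
One such decomposition:
Bags: B1 = {0, 4, 8, 9}  B2 = {0, 1, 4, 8}  B3 = {0, 4, 7, 8}  B4 = {3, 4, 7, 8}  B5 = {0, 4, 8, 10}  B6 = {3, 4, 6, 7}  B7 = {3, 4, 5, 7}  B8 = {2, 4, 7, 8}
Tree: B1–B2, B2–B3, B3–B4, B2–B5, B4–B6, B4–B7, B3–B8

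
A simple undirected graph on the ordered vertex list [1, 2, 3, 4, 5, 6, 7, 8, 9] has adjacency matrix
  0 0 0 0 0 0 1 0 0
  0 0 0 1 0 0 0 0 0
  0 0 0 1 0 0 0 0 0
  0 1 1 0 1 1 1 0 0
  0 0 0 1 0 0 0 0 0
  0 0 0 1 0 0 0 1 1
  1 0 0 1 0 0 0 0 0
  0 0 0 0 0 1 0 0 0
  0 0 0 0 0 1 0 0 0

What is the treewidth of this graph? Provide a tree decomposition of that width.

The largest bag has 2 vertices, giving width 1; this decomposition certifies tw(G) ≤ 1. Since G has at least one edge (e.g. 6–4), it is not an edgeless graph, so tw(G) ≥ 1. Therefore the treewidth is 1.

Treewidth 1.
One such decomposition:
Bags: B1 = {4, 6}  B2 = {4, 7}  B3 = {4, 5}  B4 = {6, 9}  B5 = {3, 4}  B6 = {2, 4}  B7 = {1, 7}  B8 = {6, 8}
Tree: B1–B2, B2–B3, B1–B4, B1–B5, B2–B6, B2–B7, B1–B8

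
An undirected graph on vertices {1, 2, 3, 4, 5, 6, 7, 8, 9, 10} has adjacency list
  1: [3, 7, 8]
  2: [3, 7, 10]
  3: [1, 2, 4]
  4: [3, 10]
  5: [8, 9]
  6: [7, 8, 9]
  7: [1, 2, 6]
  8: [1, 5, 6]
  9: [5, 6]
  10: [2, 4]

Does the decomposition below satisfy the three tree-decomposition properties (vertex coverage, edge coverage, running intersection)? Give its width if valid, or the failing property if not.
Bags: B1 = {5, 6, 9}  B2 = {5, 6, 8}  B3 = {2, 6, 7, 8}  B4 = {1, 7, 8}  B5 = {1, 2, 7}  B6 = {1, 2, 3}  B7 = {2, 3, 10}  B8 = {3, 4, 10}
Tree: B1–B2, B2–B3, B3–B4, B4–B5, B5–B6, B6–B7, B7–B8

No — bags containing vertex 2 are not connected in the tree.

A tree decomposition must satisfy three properties: every vertex lies in some bag; for every edge, both endpoints lie together in some bag; and for every vertex, the bags containing it form a connected subtree. Here bags containing vertex 2 are not connected in the tree, so the decomposition is invalid.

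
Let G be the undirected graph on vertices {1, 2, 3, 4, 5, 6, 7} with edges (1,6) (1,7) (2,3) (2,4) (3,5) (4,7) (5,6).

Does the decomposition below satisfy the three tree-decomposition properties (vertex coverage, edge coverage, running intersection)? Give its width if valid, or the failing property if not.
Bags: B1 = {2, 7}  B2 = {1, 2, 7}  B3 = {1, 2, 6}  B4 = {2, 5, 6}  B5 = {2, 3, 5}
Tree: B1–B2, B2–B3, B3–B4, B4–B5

A tree decomposition must satisfy three properties: every vertex lies in some bag; for every edge, both endpoints lie together in some bag; and for every vertex, the bags containing it form a connected subtree. Here vertex 4 appears in no bag, so the decomposition is invalid.

No — vertex 4 appears in no bag.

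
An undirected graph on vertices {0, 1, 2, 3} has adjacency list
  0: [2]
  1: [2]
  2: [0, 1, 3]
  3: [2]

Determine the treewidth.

A width-1 tree decomposition is:
Bags: B1 = {0, 2}  B2 = {1, 2}  B3 = {2, 3}
Tree: B1–B2, B1–B3
Each bag holds 2 vertices, so the decomposition has width 1, which upper-bounds the treewidth. G has an edge, so its treewidth is at least 1. Hence tw(G) = 1 exactly.

1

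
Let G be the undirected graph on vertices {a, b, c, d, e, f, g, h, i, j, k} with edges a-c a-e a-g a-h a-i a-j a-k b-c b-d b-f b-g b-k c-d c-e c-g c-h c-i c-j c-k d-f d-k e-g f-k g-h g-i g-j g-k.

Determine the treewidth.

A width-3 tree decomposition is:
Bags: B1 = {b, c, g, k}  B2 = {a, c, g, k}  B3 = {a, c, g, i}  B4 = {a, c, g, j}  B5 = {b, c, d, k}  B6 = {b, d, f, k}  B7 = {a, c, e, g}  B8 = {a, c, g, h}
Tree: B1–B2, B2–B3, B3–B4, B1–B5, B5–B6, B3–B7, B2–B8
Every bag has size at most 4, so the width is 4 − 1 = 3 and tw(G) ≤ 3. For the lower bound, the 4 vertices {b, c, d, k} are pairwise adjacent, and any tree decomposition puts a clique entirely inside one bag — forcing width ≥ 3. Therefore the treewidth is 3.

3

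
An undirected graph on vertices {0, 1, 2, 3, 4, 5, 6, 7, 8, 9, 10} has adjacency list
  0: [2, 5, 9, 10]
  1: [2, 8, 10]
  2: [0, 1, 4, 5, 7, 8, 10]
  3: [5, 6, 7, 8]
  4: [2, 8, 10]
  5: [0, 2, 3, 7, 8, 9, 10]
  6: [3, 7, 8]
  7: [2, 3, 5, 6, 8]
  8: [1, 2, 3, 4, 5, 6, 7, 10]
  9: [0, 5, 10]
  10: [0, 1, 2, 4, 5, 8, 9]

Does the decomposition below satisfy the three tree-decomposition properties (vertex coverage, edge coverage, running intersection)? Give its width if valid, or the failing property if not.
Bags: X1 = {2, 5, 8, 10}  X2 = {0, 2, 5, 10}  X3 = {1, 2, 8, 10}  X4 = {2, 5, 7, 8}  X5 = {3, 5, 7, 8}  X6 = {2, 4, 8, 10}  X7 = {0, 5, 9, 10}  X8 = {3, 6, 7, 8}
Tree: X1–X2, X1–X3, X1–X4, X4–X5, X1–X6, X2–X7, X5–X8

Every vertex of G appears in some bag (union = {0, 1, 2, 3, 4, 5, 6, 7, 8, 9, 10}); every edge is covered by a bag; and for each vertex v the set of bags containing v is connected in the bag tree. The decomposition is therefore valid. The largest bag has 4 vertices, so the width is 3.

Yes; width 3.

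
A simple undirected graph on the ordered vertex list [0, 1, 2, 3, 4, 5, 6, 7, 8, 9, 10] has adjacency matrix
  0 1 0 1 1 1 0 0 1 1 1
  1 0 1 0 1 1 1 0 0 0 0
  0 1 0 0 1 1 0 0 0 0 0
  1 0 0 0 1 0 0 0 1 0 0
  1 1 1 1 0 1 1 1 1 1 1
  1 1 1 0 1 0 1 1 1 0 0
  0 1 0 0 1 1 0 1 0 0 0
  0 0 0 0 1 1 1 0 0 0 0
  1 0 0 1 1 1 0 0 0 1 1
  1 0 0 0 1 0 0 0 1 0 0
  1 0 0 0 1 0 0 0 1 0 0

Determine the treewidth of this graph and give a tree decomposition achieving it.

The largest bag has 4 vertices, giving width 3; this decomposition certifies tw(G) ≤ 3. On the other hand G contains the 4-clique {0, 4, 8, 9}. A clique must lie in a single bag of any decomposition, so no decomposition can have width below 3. The upper and lower bounds meet at 3, so that is the treewidth.

Treewidth 3.
One optimal decomposition is:
Bags: B1 = {0, 4, 8, 9}  B2 = {0, 4, 5, 8}  B3 = {0, 3, 4, 8}  B4 = {0, 1, 4, 5}  B5 = {1, 2, 4, 5}  B6 = {0, 4, 8, 10}  B7 = {1, 4, 5, 6}  B8 = {4, 5, 6, 7}
Tree: B1–B2, B2–B3, B2–B4, B4–B5, B1–B6, B5–B7, B7–B8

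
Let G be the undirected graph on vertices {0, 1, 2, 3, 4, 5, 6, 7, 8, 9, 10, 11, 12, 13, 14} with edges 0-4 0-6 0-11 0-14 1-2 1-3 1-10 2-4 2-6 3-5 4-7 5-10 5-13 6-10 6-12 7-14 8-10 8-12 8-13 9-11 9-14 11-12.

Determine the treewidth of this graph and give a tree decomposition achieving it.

Every bag has size at most 4, so the width is 4 − 1 = 3 and tw(G) ≤ 3. For the lower bound: the 4 vertex sets {3,5,13}, {1}, {10}, {2,6,8,12} are disjoint, each induces a connected subgraph, and every pair is joined by at least one edge of G. Contracting each set to a single vertex therefore yields K_{4} as a minor, and since treewidth is minor-monotone, tw(G) ≥ tw(K_{4}) = 3. Hence tw(G) = 3 exactly.

Treewidth 3.
Bags: B1 = {1, 3, 5, 13}  B2 = {1, 5, 10, 13}  B3 = {1, 8, 10, 13}  B4 = {1, 2, 8, 10}  B5 = {2, 6, 8, 10}  B6 = {2, 6, 8, 12}  B7 = {2, 4, 6, 12}  B8 = {0, 4, 6, 12}  B9 = {0, 4, 11, 12}  B10 = {0, 4, 7, 11}  B11 = {0, 7, 11, 14}  B12 = {7, 9, 11, 14}
Tree: B1–B2, B2–B3, B3–B4, B4–B5, B5–B6, B6–B7, B7–B8, B8–B9, B9–B10, B10–B11, B11–B12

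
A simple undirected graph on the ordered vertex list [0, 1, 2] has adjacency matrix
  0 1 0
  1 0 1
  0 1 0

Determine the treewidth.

A width-1 tree decomposition is:
Bags: B1 = {0, 1}  B2 = {1, 2}
Tree: B1–B2
The largest bag has 2 vertices, giving width 1; this decomposition certifies tw(G) ≤ 1. Any graph with an edge has treewidth ≥ 1, and G has the edge 0–1. Therefore the treewidth is 1.

1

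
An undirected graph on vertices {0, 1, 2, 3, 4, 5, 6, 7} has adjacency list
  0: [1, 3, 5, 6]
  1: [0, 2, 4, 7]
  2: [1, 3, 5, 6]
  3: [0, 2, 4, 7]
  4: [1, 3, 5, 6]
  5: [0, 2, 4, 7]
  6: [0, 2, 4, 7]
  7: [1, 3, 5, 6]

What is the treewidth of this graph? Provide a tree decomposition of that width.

Each bag holds 5 vertices, so the decomposition has width 4, which upper-bounds the treewidth. For the lower bound: the 5 vertex sets {6,7}, {0,5}, {2,3}, {1}, {4} are disjoint, each induces a connected subgraph, and every pair is joined by at least one edge of G. Contracting each set to a single vertex therefore yields K_{5} as a minor, and since treewidth is minor-monotone, tw(G) ≥ tw(K_{5}) = 4. Combining the bounds, tw(G) = 4.

Treewidth 4.
Bags: B1 = {1, 3, 5, 6, 7}  B2 = {0, 1, 3, 5, 6}  B3 = {1, 2, 3, 5, 6}  B4 = {1, 3, 4, 5, 6}
Tree: B1–B2, B2–B3, B3–B4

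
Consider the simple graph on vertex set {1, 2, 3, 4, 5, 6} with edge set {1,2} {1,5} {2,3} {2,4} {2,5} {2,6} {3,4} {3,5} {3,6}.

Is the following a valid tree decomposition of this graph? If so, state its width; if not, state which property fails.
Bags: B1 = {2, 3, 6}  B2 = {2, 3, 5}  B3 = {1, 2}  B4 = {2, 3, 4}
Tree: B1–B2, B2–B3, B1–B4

No — edge (5,1) lies in no bag.

A tree decomposition must satisfy three properties: every vertex lies in some bag; for every edge, both endpoints lie together in some bag; and for every vertex, the bags containing it form a connected subtree. Here edge (5,1) lies in no bag, so the decomposition is invalid.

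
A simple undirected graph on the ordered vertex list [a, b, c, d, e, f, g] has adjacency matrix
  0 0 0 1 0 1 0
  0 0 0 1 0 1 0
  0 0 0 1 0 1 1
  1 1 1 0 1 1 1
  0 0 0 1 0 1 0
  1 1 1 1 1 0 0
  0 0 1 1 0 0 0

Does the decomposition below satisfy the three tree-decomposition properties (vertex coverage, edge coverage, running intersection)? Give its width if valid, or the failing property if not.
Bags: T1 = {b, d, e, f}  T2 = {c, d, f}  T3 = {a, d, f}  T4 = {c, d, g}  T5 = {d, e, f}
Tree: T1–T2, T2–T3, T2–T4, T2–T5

A tree decomposition must satisfy three properties: every vertex lies in some bag; for every edge, both endpoints lie together in some bag; and for every vertex, the bags containing it form a connected subtree. Here bags containing vertex e are not connected in the tree, so the decomposition is invalid.

No — bags containing vertex e are not connected in the tree.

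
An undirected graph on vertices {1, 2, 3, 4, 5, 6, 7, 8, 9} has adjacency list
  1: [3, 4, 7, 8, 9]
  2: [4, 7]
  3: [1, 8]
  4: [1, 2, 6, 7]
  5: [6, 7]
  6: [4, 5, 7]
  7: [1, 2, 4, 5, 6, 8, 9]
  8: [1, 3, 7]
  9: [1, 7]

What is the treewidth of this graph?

2

A width-2 tree decomposition is:
Bags: B1 = {1, 7, 8}  B2 = {1, 3, 8}  B3 = {1, 4, 7}  B4 = {4, 6, 7}  B5 = {2, 4, 7}  B6 = {1, 7, 9}  B7 = {5, 6, 7}
Tree: B1–B2, B1–B3, B3–B4, B4–B5, B3–B6, B4–B7
The largest bag has 3 vertices, giving width 2; this decomposition certifies tw(G) ≤ 2. Conversely, {1, 3, 8} is a clique of size 3, and the vertices of any clique must share a bag in every tree decomposition; so some bag has ≥ 3 vertices and tw(G) ≥ 2. Hence tw(G) = 2 exactly.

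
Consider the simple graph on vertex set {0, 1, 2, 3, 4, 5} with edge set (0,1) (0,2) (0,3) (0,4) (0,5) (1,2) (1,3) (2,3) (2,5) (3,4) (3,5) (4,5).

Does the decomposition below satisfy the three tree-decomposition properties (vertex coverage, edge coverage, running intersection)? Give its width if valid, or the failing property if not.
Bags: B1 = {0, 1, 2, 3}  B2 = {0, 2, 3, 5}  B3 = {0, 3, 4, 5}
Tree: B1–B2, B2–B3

Every vertex of G appears in some bag (union = {0, 1, 2, 3, 4, 5}); every edge is covered by a bag; and for each vertex v the set of bags containing v is connected in the bag tree. The decomposition is therefore valid. The largest bag has 4 vertices, so the width is 3.

Yes; width 3.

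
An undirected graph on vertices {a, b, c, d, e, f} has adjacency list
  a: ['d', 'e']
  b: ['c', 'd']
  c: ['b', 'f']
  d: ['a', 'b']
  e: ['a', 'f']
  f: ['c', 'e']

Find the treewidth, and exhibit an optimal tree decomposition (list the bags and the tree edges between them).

Treewidth 2.
One optimal decomposition is:
Bags: B1 = {b, c, f}  B2 = {b, d, f}  B3 = {a, d, f}  B4 = {a, e, f}
Tree: B1–B2, B2–B3, B3–B4

The largest bag has 3 vertices, giving width 2; this decomposition certifies tw(G) ≤ 2. The edges f–c–b–d–a–e–f form a cycle, so G is not a tree and its treewidth is at least 2. Therefore the treewidth is 2.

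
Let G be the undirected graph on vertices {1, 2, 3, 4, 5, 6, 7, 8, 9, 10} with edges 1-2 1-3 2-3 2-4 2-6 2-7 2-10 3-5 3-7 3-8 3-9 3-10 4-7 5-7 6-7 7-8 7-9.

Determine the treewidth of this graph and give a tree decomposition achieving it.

Treewidth 2.
Bags: B1 = {2, 4, 7}  B2 = {2, 3, 7}  B3 = {2, 6, 7}  B4 = {2, 3, 10}  B5 = {3, 7, 9}  B6 = {3, 5, 7}  B7 = {1, 2, 3}  B8 = {3, 7, 8}
Tree: B1–B2, B1–B3, B2–B4, B2–B5, B5–B6, B4–B7, B6–B8

Each bag holds 3 vertices, so the decomposition has width 2, which upper-bounds the treewidth. Conversely, {1, 2, 3} is a clique of size 3, and the vertices of any clique must share a bag in every tree decomposition; so some bag has ≥ 3 vertices and tw(G) ≥ 2. Hence tw(G) = 2 exactly.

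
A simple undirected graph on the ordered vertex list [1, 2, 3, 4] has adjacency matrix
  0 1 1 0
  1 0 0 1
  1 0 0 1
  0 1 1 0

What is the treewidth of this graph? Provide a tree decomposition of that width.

Treewidth 2.
One such decomposition:
Bags: B1 = {2, 3, 4}  B2 = {1, 2, 3}
Tree: B1–B2

The largest bag has 3 vertices, giving width 2; this decomposition certifies tw(G) ≤ 2. Since 2–4–3–1–2 is a cycle in G, G is not acyclic. Forests are exactly the graphs of treewidth ≤ 1, so tw(G) ≥ 2. Therefore the treewidth is 2.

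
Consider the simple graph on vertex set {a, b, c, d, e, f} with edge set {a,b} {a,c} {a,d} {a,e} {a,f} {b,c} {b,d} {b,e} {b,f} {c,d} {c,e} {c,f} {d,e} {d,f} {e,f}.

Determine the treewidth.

A width-5 tree decomposition is:
Bags: B1 = {a, b, c, d, e, f}
Tree: (single bag)
A single bag containing all 6 vertices is trivially a valid decomposition of width 5. Conversely, {a, b, c, d, e, f} is a clique of size 6, and the vertices of any clique must share a bag in every tree decomposition; so some bag has ≥ 6 vertices and tw(G) ≥ 5. Hence tw(G) = 5 exactly.

5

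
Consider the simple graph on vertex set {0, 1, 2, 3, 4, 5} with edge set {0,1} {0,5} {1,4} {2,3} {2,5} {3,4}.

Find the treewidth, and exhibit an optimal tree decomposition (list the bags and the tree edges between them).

Treewidth 2.
Bags: B1 = {0, 1, 5}  B2 = {1, 2, 5}  B3 = {1, 2, 3}  B4 = {1, 3, 4}
Tree: B1–B2, B2–B3, B3–B4

Each bag holds 3 vertices, so the decomposition has width 2, which upper-bounds the treewidth. Since 1–0–5–2–3–4–1 is a cycle in G, G is not acyclic. Forests are exactly the graphs of treewidth ≤ 1, so tw(G) ≥ 2. Therefore the treewidth is 2.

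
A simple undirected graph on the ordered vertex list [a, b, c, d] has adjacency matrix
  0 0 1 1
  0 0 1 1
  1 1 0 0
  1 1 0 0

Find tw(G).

A width-2 tree decomposition is:
Bags: B1 = {a, c, d}  B2 = {b, c, d}
Tree: B1–B2
Every bag has size at most 3, so the width is 3 − 1 = 2 and tw(G) ≤ 2. For the lower bound, G contains the cycle d–a–c–b–d, so G is not a forest; only forests have treewidth ≤ 1, hence tw(G) ≥ 2. Hence tw(G) = 2 exactly.

2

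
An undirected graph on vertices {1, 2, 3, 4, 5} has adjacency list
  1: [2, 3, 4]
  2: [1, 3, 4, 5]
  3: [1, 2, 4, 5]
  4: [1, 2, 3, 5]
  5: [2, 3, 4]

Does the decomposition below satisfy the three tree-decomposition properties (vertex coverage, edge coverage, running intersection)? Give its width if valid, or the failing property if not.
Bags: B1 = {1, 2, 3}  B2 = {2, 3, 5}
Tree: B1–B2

No — vertex 4 appears in no bag.

A tree decomposition must satisfy three properties: every vertex lies in some bag; for every edge, both endpoints lie together in some bag; and for every vertex, the bags containing it form a connected subtree. Here vertex 4 appears in no bag, so the decomposition is invalid.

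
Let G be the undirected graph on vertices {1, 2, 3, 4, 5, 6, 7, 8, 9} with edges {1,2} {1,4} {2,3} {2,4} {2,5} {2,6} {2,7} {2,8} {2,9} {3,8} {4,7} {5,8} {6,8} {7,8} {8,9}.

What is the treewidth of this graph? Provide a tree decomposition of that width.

Every bag has size at most 3, so the width is 3 − 1 = 2 and tw(G) ≤ 2. Conversely, {2, 3, 8} is a clique of size 3, and the vertices of any clique must share a bag in every tree decomposition; so some bag has ≥ 3 vertices and tw(G) ≥ 2. Hence tw(G) = 2 exactly.

Treewidth 2.
One such decomposition:
Bags: B1 = {2, 7, 8}  B2 = {2, 6, 8}  B3 = {2, 4, 7}  B4 = {2, 8, 9}  B5 = {2, 5, 8}  B6 = {1, 2, 4}  B7 = {2, 3, 8}
Tree: B1–B2, B1–B3, B1–B4, B1–B5, B3–B6, B1–B7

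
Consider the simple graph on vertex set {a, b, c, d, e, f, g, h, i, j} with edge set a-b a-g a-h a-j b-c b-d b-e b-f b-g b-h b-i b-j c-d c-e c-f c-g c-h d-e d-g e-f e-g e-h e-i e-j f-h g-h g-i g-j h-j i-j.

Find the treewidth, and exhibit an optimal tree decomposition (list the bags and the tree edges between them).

The largest bag has 5 vertices, giving width 4; this decomposition certifies tw(G) ≤ 4. For the lower bound, the 5 vertices {b, c, d, e, g} are pairwise adjacent, and any tree decomposition puts a clique entirely inside one bag — forcing width ≥ 4. The upper and lower bounds meet at 4, so that is the treewidth.

Treewidth 4.
Bags: B1 = {b, e, g, h, j}  B2 = {b, c, e, g, h}  B3 = {a, b, g, h, j}  B4 = {b, c, e, f, h}  B5 = {b, e, g, i, j}  B6 = {b, c, d, e, g}
Tree: B1–B2, B1–B3, B2–B4, B1–B5, B2–B6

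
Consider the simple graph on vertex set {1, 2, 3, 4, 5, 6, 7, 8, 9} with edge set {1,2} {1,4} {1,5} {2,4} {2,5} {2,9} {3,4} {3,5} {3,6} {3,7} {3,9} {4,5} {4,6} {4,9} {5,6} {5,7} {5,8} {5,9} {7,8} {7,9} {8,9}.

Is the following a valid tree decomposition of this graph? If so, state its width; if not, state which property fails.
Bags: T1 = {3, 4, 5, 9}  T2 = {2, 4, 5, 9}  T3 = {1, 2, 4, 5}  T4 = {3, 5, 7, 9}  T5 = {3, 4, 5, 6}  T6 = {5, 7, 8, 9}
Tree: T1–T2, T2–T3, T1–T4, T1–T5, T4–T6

Every vertex of G appears in some bag (union = {1, 2, 3, 4, 5, 6, 7, 8, 9}); every edge is covered by a bag; and for each vertex v the set of bags containing v is connected in the bag tree. The decomposition is therefore valid. The largest bag has 4 vertices, so the width is 3.

Yes; width 3.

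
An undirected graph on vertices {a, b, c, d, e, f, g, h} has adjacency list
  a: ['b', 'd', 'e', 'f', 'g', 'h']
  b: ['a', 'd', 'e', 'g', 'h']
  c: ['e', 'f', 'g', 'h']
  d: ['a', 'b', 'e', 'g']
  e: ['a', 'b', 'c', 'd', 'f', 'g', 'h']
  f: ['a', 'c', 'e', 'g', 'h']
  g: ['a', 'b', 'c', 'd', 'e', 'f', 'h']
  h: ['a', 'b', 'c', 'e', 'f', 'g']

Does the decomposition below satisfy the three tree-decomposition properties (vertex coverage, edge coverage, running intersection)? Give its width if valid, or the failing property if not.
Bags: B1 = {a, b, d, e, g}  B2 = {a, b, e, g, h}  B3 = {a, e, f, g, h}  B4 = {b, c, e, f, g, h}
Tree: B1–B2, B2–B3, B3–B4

A tree decomposition must satisfy three properties: every vertex lies in some bag; for every edge, both endpoints lie together in some bag; and for every vertex, the bags containing it form a connected subtree. Here bags containing vertex b are not connected in the tree, so the decomposition is invalid.

No — bags containing vertex b are not connected in the tree.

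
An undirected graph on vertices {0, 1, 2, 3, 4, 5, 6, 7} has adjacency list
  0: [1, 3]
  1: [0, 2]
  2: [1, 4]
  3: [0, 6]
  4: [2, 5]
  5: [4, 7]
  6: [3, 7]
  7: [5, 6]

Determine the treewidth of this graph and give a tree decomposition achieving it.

Treewidth 2.
Bags: B1 = {4, 5, 7}  B2 = {4, 6, 7}  B3 = {3, 4, 6}  B4 = {0, 3, 4}  B5 = {0, 1, 4}  B6 = {1, 2, 4}
Tree: B1–B2, B2–B3, B3–B4, B4–B5, B5–B6

Each bag holds 3 vertices, so the decomposition has width 2, which upper-bounds the treewidth. Since 4–5–7–6–3–0–1–2–4 is a cycle in G, G is not acyclic. Forests are exactly the graphs of treewidth ≤ 1, so tw(G) ≥ 2. Combining the bounds, tw(G) = 2.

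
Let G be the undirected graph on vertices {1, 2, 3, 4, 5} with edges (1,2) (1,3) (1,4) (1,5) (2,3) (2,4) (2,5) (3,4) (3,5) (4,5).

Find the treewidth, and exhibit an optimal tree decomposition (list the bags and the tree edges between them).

A single bag containing all 5 vertices is trivially a valid decomposition of width 4. For the lower bound, the 5 vertices {1, 2, 3, 4, 5} are pairwise adjacent, and any tree decomposition puts a clique entirely inside one bag — forcing width ≥ 4. The upper and lower bounds meet at 4, so that is the treewidth.

Treewidth 4.
One optimal decomposition is:
Bags: B1 = {1, 2, 3, 4, 5}
Tree: (single bag)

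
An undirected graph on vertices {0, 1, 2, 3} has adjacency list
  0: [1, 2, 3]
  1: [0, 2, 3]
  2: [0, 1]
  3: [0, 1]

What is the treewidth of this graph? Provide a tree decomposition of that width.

Treewidth 2.
One optimal decomposition is:
Bags: B1 = {0, 1, 3}  B2 = {0, 1, 2}
Tree: B1–B2

The largest bag has 3 vertices, giving width 2; this decomposition certifies tw(G) ≤ 2. For the lower bound, the 3 vertices {0, 1, 2} are pairwise adjacent, and any tree decomposition puts a clique entirely inside one bag — forcing width ≥ 2. Therefore the treewidth is 2.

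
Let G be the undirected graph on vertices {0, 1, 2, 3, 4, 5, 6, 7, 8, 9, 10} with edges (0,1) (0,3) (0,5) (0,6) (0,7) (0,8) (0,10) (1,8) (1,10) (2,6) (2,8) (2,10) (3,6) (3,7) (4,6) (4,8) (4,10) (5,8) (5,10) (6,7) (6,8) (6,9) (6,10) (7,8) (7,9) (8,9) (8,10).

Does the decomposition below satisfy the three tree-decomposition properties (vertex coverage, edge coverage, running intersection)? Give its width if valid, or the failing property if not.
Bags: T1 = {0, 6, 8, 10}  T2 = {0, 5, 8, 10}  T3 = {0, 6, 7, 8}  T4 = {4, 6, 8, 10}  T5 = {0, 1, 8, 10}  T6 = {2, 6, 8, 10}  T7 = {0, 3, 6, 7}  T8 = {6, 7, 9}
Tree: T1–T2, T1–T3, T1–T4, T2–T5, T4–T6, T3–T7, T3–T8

No — edge (8,9) lies in no bag.

A tree decomposition must satisfy three properties: every vertex lies in some bag; for every edge, both endpoints lie together in some bag; and for every vertex, the bags containing it form a connected subtree. Here edge (8,9) lies in no bag, so the decomposition is invalid.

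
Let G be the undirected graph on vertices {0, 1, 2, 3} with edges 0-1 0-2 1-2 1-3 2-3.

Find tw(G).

2

A width-2 tree decomposition is:
Bags: B1 = {0, 1, 2}  B2 = {1, 2, 3}
Tree: B1–B2
Every bag has size at most 3, so the width is 3 − 1 = 2 and tw(G) ≤ 2. For the lower bound, the 3 vertices {0, 1, 2} are pairwise adjacent, and any tree decomposition puts a clique entirely inside one bag — forcing width ≥ 2. Combining the bounds, tw(G) = 2.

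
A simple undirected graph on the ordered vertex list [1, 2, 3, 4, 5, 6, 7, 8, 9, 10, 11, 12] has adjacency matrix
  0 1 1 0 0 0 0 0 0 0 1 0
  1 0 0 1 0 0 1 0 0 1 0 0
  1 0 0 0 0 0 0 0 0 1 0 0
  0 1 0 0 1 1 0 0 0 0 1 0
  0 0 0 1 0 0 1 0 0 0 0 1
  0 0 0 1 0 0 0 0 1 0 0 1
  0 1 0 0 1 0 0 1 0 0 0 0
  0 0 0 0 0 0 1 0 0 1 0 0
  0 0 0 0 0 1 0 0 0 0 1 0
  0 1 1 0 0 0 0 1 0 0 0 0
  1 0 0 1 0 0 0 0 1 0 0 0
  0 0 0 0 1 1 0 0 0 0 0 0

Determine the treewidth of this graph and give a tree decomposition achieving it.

Each bag holds 4 vertices, so the decomposition has width 3, which upper-bounds the treewidth. For the lower bound: the 4 vertex sets {6,9,12}, {5}, {4}, {1,2,7,11} are disjoint, each induces a connected subgraph, and every pair is joined by at least one edge of G. Contracting each set to a single vertex therefore yields K_{4} as a minor, and since treewidth is minor-monotone, tw(G) ≥ tw(K_{4}) = 3. The upper and lower bounds meet at 3, so that is the treewidth.

Treewidth 3.
One such decomposition:
Bags: B1 = {5, 6, 9, 12}  B2 = {4, 5, 6, 9}  B3 = {4, 5, 9, 11}  B4 = {4, 5, 7, 11}  B5 = {2, 4, 7, 11}  B6 = {1, 2, 7, 11}  B7 = {1, 2, 7, 8}  B8 = {1, 2, 8, 10}  B9 = {1, 3, 8, 10}
Tree: B1–B2, B2–B3, B3–B4, B4–B5, B5–B6, B6–B7, B7–B8, B8–B9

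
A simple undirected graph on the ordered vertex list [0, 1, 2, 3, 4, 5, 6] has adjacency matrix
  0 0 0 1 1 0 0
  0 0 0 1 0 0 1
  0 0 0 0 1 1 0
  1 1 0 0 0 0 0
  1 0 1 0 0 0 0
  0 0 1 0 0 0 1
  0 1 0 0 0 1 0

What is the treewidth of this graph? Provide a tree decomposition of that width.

Each bag holds 3 vertices, so the decomposition has width 2, which upper-bounds the treewidth. For the lower bound, G contains the cycle 1–3–0–4–2–5–6–1, so G is not a forest; only forests have treewidth ≤ 1, hence tw(G) ≥ 2. Therefore the treewidth is 2.

Treewidth 2.
One optimal decomposition is:
Bags: B1 = {0, 1, 3}  B2 = {0, 1, 4}  B3 = {1, 2, 4}  B4 = {1, 2, 5}  B5 = {1, 5, 6}
Tree: B1–B2, B2–B3, B3–B4, B4–B5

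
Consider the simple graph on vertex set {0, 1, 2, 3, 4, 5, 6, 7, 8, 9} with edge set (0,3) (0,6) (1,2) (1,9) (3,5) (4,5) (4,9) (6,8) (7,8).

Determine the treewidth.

A width-1 tree decomposition is:
Bags: B1 = {1, 2}  B2 = {1, 9}  B3 = {4, 9}  B4 = {4, 5}  B5 = {3, 5}  B6 = {0, 3}  B7 = {0, 6}  B8 = {6, 8}  B9 = {7, 8}
Tree: B1–B2, B2–B3, B3–B4, B4–B5, B5–B6, B6–B7, B7–B8, B8–B9
Each bag holds 2 vertices, so the decomposition has width 1, which upper-bounds the treewidth. Any graph with an edge has treewidth ≥ 1, and G has the edge 2–1. The upper and lower bounds meet at 1, so that is the treewidth.

1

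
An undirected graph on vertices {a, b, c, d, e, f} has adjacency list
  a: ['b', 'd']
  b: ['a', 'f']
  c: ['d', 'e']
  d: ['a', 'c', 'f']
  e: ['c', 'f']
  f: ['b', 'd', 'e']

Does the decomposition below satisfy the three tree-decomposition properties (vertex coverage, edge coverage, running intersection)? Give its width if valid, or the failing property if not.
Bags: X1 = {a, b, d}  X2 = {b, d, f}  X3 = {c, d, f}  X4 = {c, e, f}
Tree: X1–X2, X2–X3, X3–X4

Checking the three conditions: (i) the bags cover all of {a, b, c, d, e, f}; (ii) for each edge, some bag contains both endpoints; (iii) the bags containing any fixed vertex form a subtree. All hold, so the decomposition is valid with width 3 − 1 = 2.

Yes; width 2.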